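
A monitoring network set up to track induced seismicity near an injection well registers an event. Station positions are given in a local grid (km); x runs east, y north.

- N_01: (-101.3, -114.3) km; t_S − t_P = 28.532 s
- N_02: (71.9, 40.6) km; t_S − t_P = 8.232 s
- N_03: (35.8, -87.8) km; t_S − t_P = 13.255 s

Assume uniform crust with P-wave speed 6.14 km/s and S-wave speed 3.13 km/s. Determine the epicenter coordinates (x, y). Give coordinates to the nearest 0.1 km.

43.3 km east, -3.5 km north

Distance from S−P lag: d = Δt · v_P v_S / (v_P − v_S) = Δt · (6.14·3.13)/(6.14−3.13) ≈ 6.3848·Δt.
So d_N_01 = 182.17, d_N_02 = 52.56, d_N_03 = 84.63 km.
Circle about each station: (x + 101.3)² + (y + 114.3)² = 182.17²; (x − 71.9)² + (y − 40.6)² = 52.56²; (x − 35.8)² + (y + 87.8)² = 84.63².
Subtracting pairs of circle equations eliminates x²+y² and gives linear equations (the radical axes):
346.4 x + 309.8 y = 13915.15
274.2 x + 53.0 y = 11687.97
Solving the 2×2 system: x ≈ 43.3, y ≈ -3.5 km.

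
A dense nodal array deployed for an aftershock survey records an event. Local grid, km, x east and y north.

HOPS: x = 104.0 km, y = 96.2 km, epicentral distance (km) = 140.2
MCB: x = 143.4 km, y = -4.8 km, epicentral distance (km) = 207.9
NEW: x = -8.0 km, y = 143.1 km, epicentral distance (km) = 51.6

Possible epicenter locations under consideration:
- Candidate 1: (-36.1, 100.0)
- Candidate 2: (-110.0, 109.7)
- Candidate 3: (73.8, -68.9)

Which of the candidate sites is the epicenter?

For each candidate, compare |candidate − station| to the reported distance:
Candidate 1: residuals HOPS 0.0, MCB 0.0, NEW 0.1 → max 0.1 km
Candidate 2: residuals HOPS 74.2, MCB 70.2, NEW 55.7 → max 74.2 km
Candidate 3: residuals HOPS 27.6, MCB 113.3, NEW 175.6 → max 175.6 km
Only Candidate 1 has all residuals ≈ 0.

Candidate 1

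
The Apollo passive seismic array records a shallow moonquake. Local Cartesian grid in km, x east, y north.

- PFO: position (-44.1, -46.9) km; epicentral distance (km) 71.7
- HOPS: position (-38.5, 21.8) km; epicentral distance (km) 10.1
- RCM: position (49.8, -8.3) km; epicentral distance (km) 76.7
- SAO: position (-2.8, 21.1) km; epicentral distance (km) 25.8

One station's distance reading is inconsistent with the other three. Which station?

RCM

Solve using three stations at a time. Using PFO, HOPS, SAO (subtract circle equations pairwise → linear system) gives (x, y) ≈ (-28.5, 23.1).
Distances from that point to each station vs reported:
  PFO: calculated 71.7 vs reported 71.7 → residual 0.0 km
  HOPS: calculated 10.1 vs reported 10.1 → residual 0.0 km
  RCM: calculated 84.4 vs reported 76.7 → residual 7.7 km
  SAO: calculated 25.8 vs reported 25.8 → residual 0.0 km
PFO, HOPS, SAO are mutually consistent (residuals ≈ 0); RCM is off by 7.7 km.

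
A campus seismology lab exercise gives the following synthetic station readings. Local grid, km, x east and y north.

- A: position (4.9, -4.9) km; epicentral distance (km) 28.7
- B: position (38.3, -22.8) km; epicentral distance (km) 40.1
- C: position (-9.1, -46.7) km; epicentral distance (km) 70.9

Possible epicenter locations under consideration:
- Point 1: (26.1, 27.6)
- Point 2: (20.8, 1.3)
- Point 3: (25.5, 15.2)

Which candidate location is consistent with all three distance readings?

For each candidate, compare |candidate − station| to the reported distance:
Point 1: residuals A 10.1, B 11.8, C 11.3 → max 11.8 km
Point 2: residuals A 11.6, B 10.3, C 14.3 → max 14.3 km
Point 3: residuals A 0.1, B 0.0, C 0.0 → max 0.1 km
Only Point 3 has all residuals ≈ 0.

Point 3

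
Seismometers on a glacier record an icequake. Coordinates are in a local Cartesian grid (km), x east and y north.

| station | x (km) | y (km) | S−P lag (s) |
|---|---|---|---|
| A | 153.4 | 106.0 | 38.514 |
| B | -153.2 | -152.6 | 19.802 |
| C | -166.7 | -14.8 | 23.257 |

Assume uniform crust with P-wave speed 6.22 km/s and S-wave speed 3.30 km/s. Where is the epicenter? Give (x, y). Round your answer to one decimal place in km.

Distance from S−P lag: d = Δt · v_P v_S / (v_P − v_S) = Δt · (6.22·3.30)/(6.22−3.30) ≈ 7.0295·Δt.
So d_A = 270.73, d_B = 139.20, d_C = 163.48 km.
Circle about each station: (x − 153.4)² + (y − 106.0)² = 270.73²; (x + 153.2)² + (y + 152.6)² = 139.20²; (x + 166.7)² + (y + 14.8)² = 163.48².
Subtracting pairs of circle equations eliminates x²+y² and gives linear equations (the radical axes):
-613.2 x − 517.2 y = 65907.53
-640.2 x − 241.6 y = 39809.39
Solving the 2×2 system: x ≈ -25.5, y ≈ -97.2 km.

x ≈ -25.5 km, y ≈ -97.2 km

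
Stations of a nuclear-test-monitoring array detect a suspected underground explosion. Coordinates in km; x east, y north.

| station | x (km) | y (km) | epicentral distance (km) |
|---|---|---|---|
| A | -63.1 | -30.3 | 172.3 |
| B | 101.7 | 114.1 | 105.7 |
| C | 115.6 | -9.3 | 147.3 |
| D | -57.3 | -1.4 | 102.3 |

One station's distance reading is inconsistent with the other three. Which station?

A

Solve using three stations at a time. Using B, C, D (subtract circle equations pairwise → linear system) gives (x, y) ≈ (0.7, 82.9).
Distances from that point to each station vs reported:
  A: calculated 129.9 vs reported 172.3 → residual 42.4 km
  B: calculated 105.7 vs reported 105.7 → residual 0.0 km
  C: calculated 147.3 vs reported 147.3 → residual 0.0 km
  D: calculated 102.3 vs reported 102.3 → residual 0.0 km
B, C, D are mutually consistent (residuals ≈ 0); A is off by 42.4 km.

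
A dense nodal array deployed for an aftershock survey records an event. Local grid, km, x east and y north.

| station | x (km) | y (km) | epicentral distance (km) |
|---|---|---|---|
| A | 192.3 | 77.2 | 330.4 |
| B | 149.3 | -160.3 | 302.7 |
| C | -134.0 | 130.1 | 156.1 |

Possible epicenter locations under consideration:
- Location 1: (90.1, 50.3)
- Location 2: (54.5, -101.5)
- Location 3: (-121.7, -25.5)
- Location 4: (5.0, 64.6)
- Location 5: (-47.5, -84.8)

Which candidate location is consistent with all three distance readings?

For each candidate, compare |candidate − station| to the reported distance:
Location 1: residuals A 224.7, B 83.9, C 81.8 → max 224.7 km
Location 2: residuals A 104.7, B 191.1, C 142.5 → max 191.1 km
Location 3: residuals A 0.0, B 0.0, C 0.0 → max 0.0 km
Location 4: residuals A 142.7, B 35.5, C 2.4 → max 142.7 km
Location 5: residuals A 41.0, B 91.9, C 75.6 → max 91.9 km
Only Location 3 has all residuals ≈ 0.

Location 3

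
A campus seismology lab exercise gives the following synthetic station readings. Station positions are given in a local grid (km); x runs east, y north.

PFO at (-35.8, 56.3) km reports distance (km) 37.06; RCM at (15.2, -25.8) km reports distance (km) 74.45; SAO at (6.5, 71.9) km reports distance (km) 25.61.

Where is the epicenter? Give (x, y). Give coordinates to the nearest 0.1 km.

Circle about each station: (x + 35.8)² + (y − 56.3)² = 37.06²; (x − 15.2)² + (y + 25.8)² = 74.45²; (x − 6.5)² + (y − 71.9)² = 25.61².
Subtracting the PFO equation from the RCM and SAO equations removes the quadratic terms:
102.0 x − 164.2 y = -7724.01
84.6 x + 31.2 y = 1478.10
Solving the 2×2 system: x ≈ 0.1, y ≈ 47.1 km.
Check against PFO (with the unrounded x, y): √((x + 35.8)²+(y − 56.3)²) = 37.06 ≈ 37.06 km. ✓

0.1 km east, 47.1 km north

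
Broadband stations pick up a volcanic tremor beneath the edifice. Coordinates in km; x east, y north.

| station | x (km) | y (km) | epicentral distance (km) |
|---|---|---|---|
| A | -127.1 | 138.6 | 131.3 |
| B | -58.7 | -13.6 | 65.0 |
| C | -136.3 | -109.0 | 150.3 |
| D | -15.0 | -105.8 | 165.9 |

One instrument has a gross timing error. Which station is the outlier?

Solve using three stations at a time. Using B, C, D (subtract circle equations pairwise → linear system) gives (x, y) ≈ (-99.8, 36.8).
Distances from that point to each station vs reported:
  A: calculated 105.4 vs reported 131.3 → residual 25.9 km
  B: calculated 65.0 vs reported 65.0 → residual 0.0 km
  C: calculated 150.3 vs reported 150.3 → residual 0.0 km
  D: calculated 165.9 vs reported 165.9 → residual 0.0 km
B, C, D are mutually consistent (residuals ≈ 0); A is off by 25.9 km.

A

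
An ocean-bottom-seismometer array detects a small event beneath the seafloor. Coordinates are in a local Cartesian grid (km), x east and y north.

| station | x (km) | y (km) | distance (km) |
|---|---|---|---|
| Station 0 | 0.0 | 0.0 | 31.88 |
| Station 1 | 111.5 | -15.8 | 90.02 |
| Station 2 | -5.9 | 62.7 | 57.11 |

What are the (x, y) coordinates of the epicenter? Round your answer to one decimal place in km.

(27.4, 16.3)

Circle about each station: x² + y² = 31.88²; (x − 111.5)² + (y + 15.8)² = 90.02²; (x + 5.9)² + (y − 62.7)² = 57.11².
Subtracting the Station 0 equation from the Station 1 and Station 2 equations removes the quadratic terms:
223.0 x − 31.6 y = 5594.62
-11.8 x + 125.4 y = 1720.88
Solving the 2×2 system: x ≈ 27.4, y ≈ 16.3 km.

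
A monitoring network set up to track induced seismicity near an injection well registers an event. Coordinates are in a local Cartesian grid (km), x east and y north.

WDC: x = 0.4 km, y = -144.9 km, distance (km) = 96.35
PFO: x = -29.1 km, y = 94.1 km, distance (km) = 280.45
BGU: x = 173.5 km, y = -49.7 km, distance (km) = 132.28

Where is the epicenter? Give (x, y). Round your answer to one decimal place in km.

x ≈ 96.0 km, y ≈ -156.9 km

Circle about each station: (x − 0.4)² + (y + 144.9)² = 96.35²; (x + 29.1)² + (y − 94.1)² = 280.45²; (x − 173.5)² + (y + 49.7)² = 132.28².
Subtracting the WDC equation from the PFO and BGU equations removes the quadratic terms:
-59.0 x + 478.0 y = -80663.43
346.2 x + 190.4 y = 3361.49
Solving the 2×2 system: x ≈ 96.0, y ≈ -156.9 km.
Check against WDC (with the unrounded x, y): √((x − 0.4)²+(y + 144.9)²) = 96.35 ≈ 96.35 km. ✓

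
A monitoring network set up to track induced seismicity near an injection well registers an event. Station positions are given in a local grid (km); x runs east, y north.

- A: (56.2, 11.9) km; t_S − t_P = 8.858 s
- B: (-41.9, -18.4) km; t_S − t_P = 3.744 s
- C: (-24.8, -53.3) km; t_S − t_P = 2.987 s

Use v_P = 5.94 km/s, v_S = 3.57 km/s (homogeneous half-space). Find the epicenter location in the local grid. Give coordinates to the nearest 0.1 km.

Distance from S−P lag: d = Δt · v_P v_S / (v_P − v_S) = Δt · (5.94·3.57)/(5.94−3.57) ≈ 8.9476·Δt.
So d_A = 79.26, d_B = 33.50, d_C = 26.73 km.
Circle about each station: (x − 56.2)² + (y − 11.9)² = 79.26²; (x + 41.9)² + (y + 18.4)² = 33.50²; (x + 24.8)² + (y + 53.3)² = 26.73².
Subtracting pairs of circle equations eliminates x²+y² and gives linear equations (the radical axes):
-196.2 x − 60.6 y = 3954.02
-162.0 x − 130.4 y = 5723.53
Solving the 2×2 system: x ≈ -10.7, y ≈ -30.6 km.

(-10.7, -30.6)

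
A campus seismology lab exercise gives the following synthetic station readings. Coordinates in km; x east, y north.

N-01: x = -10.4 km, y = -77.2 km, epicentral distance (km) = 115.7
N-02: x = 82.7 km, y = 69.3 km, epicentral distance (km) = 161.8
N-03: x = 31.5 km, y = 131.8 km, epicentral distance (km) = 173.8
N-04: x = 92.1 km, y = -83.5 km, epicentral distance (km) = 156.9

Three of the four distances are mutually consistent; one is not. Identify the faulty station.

N-01

Solve using three stations at a time. Using N-02, N-03, N-04 (subtract circle equations pairwise → linear system) gives (x, y) ≈ (-51.7, -20.8).
Distances from that point to each station vs reported:
  N-01: calculated 69.9 vs reported 115.7 → residual 45.8 km
  N-02: calculated 161.8 vs reported 161.8 → residual 0.0 km
  N-03: calculated 173.8 vs reported 173.8 → residual 0.0 km
  N-04: calculated 156.9 vs reported 156.9 → residual 0.0 km
N-02, N-03, N-04 are mutually consistent (residuals ≈ 0); N-01 is off by 45.8 km.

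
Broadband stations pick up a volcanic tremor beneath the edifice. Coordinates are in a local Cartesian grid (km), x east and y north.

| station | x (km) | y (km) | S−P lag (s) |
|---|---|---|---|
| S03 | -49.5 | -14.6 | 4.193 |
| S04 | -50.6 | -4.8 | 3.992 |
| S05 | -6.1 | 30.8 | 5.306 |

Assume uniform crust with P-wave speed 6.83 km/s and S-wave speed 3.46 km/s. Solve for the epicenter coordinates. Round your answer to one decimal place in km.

-22.7 km east, -2.5 km north

Distance from S−P lag: d = Δt · v_P v_S / (v_P − v_S) = Δt · (6.83·3.46)/(6.83−3.46) ≈ 7.0124·Δt.
So d_S03 = 29.40, d_S04 = 27.99, d_S05 = 37.21 km.
Circle about each station: (x + 49.5)² + (y + 14.6)² = 29.40²; (x + 50.6)² + (y + 4.8)² = 27.99²; (x + 6.1)² + (y − 30.8)² = 37.21².
Subtracting the S03 equation from the S04 and S05 equations removes the quadratic terms:
-2.2 x + 19.6 y = 0.91
86.8 x + 90.8 y = -2197.78
Solving the 2×2 system: x ≈ -22.7, y ≈ -2.5 km.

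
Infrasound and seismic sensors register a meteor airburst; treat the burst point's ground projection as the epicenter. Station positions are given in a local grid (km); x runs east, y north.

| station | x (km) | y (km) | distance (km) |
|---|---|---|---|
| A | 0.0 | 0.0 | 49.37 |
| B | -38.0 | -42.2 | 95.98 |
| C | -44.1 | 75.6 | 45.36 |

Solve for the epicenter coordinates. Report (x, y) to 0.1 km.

Circle about each station: x² + y² = 49.37²; (x + 38.0)² + (y + 42.2)² = 95.98²; (x + 44.1)² + (y − 75.6)² = 45.36².
Subtracting the A equation from the B and C equations removes the quadratic terms:
-76.0 x − 84.4 y = -3549.92
-88.2 x + 151.2 y = 8040.04
Solving the 2×2 system: x ≈ -7.5, y ≈ 48.8 km.
Check against A (with the unrounded x, y): √(x²+y²) = 49.38 ≈ 49.37 km. ✓

-7.5 km east, 48.8 km north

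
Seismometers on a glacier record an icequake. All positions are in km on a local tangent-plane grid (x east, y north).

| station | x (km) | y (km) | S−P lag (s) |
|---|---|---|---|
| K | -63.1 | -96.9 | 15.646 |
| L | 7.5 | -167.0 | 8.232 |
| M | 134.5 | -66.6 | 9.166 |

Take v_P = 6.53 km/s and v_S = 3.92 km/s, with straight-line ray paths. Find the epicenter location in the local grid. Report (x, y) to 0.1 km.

(83.9, -140.9)

Distance from S−P lag: d = Δt · v_P v_S / (v_P − v_S) = Δt · (6.53·3.92)/(6.53−3.92) ≈ 9.8075·Δt.
So d_K = 153.45, d_L = 80.74, d_M = 89.90 km.
Circle about each station: (x + 63.1)² + (y + 96.9)² = 153.45²; (x − 7.5)² + (y + 167.0)² = 80.74²; (x − 134.5)² + (y + 66.6)² = 89.90².
Subtracting the K equation from the L and M equations removes the quadratic terms:
141.2 x − 140.2 y = 31601.98
395.2 x + 60.6 y = 24619.48
Solving the 2×2 system: x ≈ 83.9, y ≈ -140.9 km.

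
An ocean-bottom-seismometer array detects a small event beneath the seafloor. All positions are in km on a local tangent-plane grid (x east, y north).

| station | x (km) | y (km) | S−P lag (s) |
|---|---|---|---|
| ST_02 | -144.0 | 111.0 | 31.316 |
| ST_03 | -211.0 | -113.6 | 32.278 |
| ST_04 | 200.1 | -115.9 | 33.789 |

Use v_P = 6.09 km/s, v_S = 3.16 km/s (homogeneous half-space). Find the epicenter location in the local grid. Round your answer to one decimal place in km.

Distance from S−P lag: d = Δt · v_P v_S / (v_P − v_S) = Δt · (6.09·3.16)/(6.09−3.16) ≈ 6.5681·Δt.
So d_ST_02 = 205.69, d_ST_03 = 212.00, d_ST_04 = 221.93 km.
Circle about each station: (x + 144.0)² + (y − 111.0)² = 205.69²; (x + 211.0)² + (y + 113.6)² = 212.00²; (x − 200.1)² + (y + 115.9)² = 221.93².
Subtracting the ST_02 equation from the ST_03 and ST_04 equations removes the quadratic terms:
-134.0 x − 449.2 y = 21733.34
688.2 x − 453.8 y = 13471.27
Solving the 2×2 system: x ≈ -10.3, y ≈ -45.3 km.

x ≈ -10.3 km, y ≈ -45.3 km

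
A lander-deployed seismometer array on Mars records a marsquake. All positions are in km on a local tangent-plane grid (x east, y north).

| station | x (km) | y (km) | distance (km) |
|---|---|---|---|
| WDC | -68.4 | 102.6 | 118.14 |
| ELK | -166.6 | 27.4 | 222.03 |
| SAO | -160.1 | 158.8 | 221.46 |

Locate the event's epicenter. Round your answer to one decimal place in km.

Circle about each station: (x + 68.4)² + (y − 102.6)² = 118.14²; (x + 166.6)² + (y − 27.4)² = 222.03²; (x + 160.1)² + (y − 158.8)² = 221.46².
Subtracting pairs of circle equations eliminates x²+y² and gives linear equations (the radical axes):
-196.4 x − 150.4 y = -22039.26
-183.4 x + 112.4 y = 556.66
Solving the 2×2 system: x ≈ 48.2, y ≈ 83.6 km.

x ≈ 48.2 km, y ≈ 83.6 km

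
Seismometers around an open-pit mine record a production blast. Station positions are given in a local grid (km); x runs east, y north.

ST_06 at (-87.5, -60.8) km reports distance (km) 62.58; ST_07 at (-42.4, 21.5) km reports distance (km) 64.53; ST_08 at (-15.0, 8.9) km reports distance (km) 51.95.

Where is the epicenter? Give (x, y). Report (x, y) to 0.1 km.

x ≈ -28.0 km, y ≈ -41.4 km

Circle about each station: (x + 87.5)² + (y + 60.8)² = 62.58²; (x + 42.4)² + (y − 21.5)² = 64.53²; (x + 15.0)² + (y − 8.9)² = 51.95².
Subtracting pairs of circle equations eliminates x²+y² and gives linear equations (the radical axes):
90.2 x + 164.6 y = -9340.74
145.0 x + 139.4 y = -9831.23
Solving the 2×2 system: x ≈ -28.0, y ≈ -41.4 km.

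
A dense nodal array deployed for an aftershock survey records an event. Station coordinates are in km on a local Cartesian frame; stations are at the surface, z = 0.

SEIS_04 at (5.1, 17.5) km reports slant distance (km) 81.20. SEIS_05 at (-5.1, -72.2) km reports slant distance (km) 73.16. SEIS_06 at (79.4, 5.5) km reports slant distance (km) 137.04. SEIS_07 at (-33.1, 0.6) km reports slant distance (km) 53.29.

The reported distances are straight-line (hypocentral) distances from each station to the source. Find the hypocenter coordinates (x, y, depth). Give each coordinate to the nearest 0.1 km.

x ≈ -46.3 km, y ≈ -29.0 km, depth ≈ 42.3 km

Each station gives a sphere (x−x_i)² + (y−y_i)² + z² = d_i² (stations at z=0).
Subtracting the SEIS_04 sphere from SEIS_05 and SEIS_06: z² cancels, leaving linear equations in x and y:
-20.4 x − 179.4 y = 6147.64
148.6 x − 24.0 y = -6184.17
Solving: x ≈ -46.300, y ≈ -29.003 km (keep extra digits for the depth step; rounded: -46.3, -29.0).
Then from the SEIS_04 sphere: z² = 81.20² − (x − 5.1)² − (y − 17.5)² with x = -46.300, y = -29.003, so z ≈ 42.296 ≈ 42.3 km.
Check against SEIS_07 (with the unrounded solution): distance 53.29 ≈ 53.29 km. ✓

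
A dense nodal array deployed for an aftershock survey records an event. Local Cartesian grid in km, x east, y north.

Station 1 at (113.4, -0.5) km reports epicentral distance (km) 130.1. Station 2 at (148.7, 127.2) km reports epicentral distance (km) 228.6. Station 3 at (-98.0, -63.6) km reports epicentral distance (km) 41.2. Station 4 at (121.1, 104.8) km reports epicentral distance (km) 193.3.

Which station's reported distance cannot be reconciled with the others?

Station 3

Solve using three stations at a time. Using Station 1, Station 2, Station 4 (subtract circle equations pairwise → linear system) gives (x, y) ≈ (-12.0, -35.5).
Distances from that point to each station vs reported:
  Station 1: calculated 130.2 vs reported 130.1 → residual 0.1 km
  Station 2: calculated 228.6 vs reported 228.6 → residual 0.0 km
  Station 3: calculated 90.5 vs reported 41.2 → residual 49.3 km
  Station 4: calculated 193.3 vs reported 193.3 → residual 0.0 km
Station 1, Station 2, Station 4 are mutually consistent (residuals ≈ 0); Station 3 is off by 49.3 km.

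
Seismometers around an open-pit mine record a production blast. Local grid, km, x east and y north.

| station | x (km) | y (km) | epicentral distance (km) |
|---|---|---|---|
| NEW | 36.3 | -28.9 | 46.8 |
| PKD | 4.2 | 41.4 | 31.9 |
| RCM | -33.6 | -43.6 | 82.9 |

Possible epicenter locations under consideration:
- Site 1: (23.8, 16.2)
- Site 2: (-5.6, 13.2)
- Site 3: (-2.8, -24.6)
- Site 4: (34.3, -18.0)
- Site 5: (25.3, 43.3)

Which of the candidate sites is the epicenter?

Site 1

For each candidate, compare |candidate − station| to the reported distance:
Site 1: residuals NEW 0.0, PKD 0.0, RCM 0.0 → max 0.0 km
Site 2: residuals NEW 12.6, PKD 2.0, RCM 19.6 → max 19.6 km
Site 3: residuals NEW 7.5, PKD 34.5, RCM 46.7 → max 46.7 km
Site 4: residuals NEW 35.7, PKD 34.7, RCM 10.3 → max 35.7 km
Site 5: residuals NEW 26.2, PKD 10.7, RCM 22.1 → max 26.2 km
Only Site 1 has all residuals ≈ 0.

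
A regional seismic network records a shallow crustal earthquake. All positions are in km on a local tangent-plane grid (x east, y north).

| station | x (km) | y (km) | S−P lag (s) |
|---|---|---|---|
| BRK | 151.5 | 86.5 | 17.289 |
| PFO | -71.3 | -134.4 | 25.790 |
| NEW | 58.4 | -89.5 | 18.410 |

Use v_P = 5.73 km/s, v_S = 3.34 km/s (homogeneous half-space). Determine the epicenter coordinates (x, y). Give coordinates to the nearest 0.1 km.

Distance from S−P lag: d = Δt · v_P v_S / (v_P − v_S) = Δt · (5.73·3.34)/(5.73−3.34) ≈ 8.0076·Δt.
So d_BRK = 138.44, d_PFO = 206.52, d_NEW = 147.42 km.
Circle about each station: (x − 151.5)² + (y − 86.5)² = 138.44²; (x + 71.3)² + (y + 134.4)² = 206.52²; (x − 58.4)² + (y + 89.5)² = 147.42².
Subtracting the BRK equation from the PFO and NEW equations removes the quadratic terms:
-445.6 x − 441.8 y = -30772.33
-186.2 x − 352.0 y = -21580.71
Solving the 2×2 system: x ≈ 17.4, y ≈ 52.1 km.

17.4 km east, 52.1 km north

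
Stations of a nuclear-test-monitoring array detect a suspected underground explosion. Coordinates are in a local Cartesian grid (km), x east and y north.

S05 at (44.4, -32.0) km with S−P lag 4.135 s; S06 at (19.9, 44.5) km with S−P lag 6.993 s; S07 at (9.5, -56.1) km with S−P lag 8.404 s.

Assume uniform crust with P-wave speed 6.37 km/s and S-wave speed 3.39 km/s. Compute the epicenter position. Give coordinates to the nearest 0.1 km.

x ≈ 38.6 km, y ≈ -2.6 km

Distance from S−P lag: d = Δt · v_P v_S / (v_P − v_S) = Δt · (6.37·3.39)/(6.37−3.39) ≈ 7.2464·Δt.
So d_S05 = 29.96, d_S06 = 50.67, d_S07 = 60.90 km.
Circle about each station: (x − 44.4)² + (y + 32.0)² = 29.96²; (x − 19.9)² + (y − 44.5)² = 50.67²; (x − 9.5)² + (y + 56.1)² = 60.90².
Subtracting the S05 equation from the S06 and S07 equations removes the quadratic terms:
-49.0 x + 153.0 y = -2288.95
-69.8 x − 48.2 y = -2569.11
Solving the 2×2 system: x ≈ 38.6, y ≈ -2.6 km.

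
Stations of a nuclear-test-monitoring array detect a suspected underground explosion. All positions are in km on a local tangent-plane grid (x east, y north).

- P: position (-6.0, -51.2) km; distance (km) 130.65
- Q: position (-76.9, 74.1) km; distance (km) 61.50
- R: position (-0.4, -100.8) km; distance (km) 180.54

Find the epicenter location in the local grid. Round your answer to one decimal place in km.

-15.6 km east, 79.1 km north

Circle about each station: (x + 6.0)² + (y + 51.2)² = 130.65²; (x + 76.9)² + (y − 74.1)² = 61.50²; (x + 0.4)² + (y + 100.8)² = 180.54².
Subtracting the P equation from the Q and R equations removes the quadratic terms:
-141.8 x + 250.6 y = 22034.15
11.2 x − 99.2 y = -8021.91
Solving the 2×2 system: x ≈ -15.6, y ≈ 79.1 km.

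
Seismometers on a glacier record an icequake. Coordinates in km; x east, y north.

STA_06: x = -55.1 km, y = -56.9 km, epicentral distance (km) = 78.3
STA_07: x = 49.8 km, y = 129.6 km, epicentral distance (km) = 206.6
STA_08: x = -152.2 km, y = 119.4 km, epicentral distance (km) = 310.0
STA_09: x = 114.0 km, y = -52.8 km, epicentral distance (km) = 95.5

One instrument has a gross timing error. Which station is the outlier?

Solve using three stations at a time. Using STA_06, STA_07, STA_09 (subtract circle equations pairwise → linear system) gives (x, y) ≈ (21.1, -75.0).
Distances from that point to each station vs reported:
  STA_06: calculated 78.3 vs reported 78.3 → residual 0.0 km
  STA_07: calculated 206.6 vs reported 206.6 → residual 0.0 km
  STA_08: calculated 260.4 vs reported 310.0 → residual 49.6 km
  STA_09: calculated 95.5 vs reported 95.5 → residual 0.0 km
STA_06, STA_07, STA_09 are mutually consistent (residuals ≈ 0); STA_08 is off by 49.6 km.

STA_08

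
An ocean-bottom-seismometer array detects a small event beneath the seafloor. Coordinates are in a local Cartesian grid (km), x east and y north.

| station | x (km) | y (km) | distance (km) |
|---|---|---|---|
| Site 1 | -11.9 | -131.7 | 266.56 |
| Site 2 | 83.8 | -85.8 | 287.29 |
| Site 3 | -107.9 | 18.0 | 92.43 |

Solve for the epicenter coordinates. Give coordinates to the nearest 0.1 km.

Circle about each station: (x + 11.9)² + (y + 131.7)² = 266.56²; (x − 83.8)² + (y + 85.8)² = 287.29²; (x + 107.9)² + (y − 18.0)² = 92.43².
Subtracting the Site 1 equation from the Site 2 and Site 3 equations removes the quadratic terms:
191.4 x + 91.8 y = -14583.73
-192.0 x + 299.4 y = 56990.84
Solving the 2×2 system: x ≈ -128.1, y ≈ 108.2 km.

x ≈ -128.1 km, y ≈ 108.2 km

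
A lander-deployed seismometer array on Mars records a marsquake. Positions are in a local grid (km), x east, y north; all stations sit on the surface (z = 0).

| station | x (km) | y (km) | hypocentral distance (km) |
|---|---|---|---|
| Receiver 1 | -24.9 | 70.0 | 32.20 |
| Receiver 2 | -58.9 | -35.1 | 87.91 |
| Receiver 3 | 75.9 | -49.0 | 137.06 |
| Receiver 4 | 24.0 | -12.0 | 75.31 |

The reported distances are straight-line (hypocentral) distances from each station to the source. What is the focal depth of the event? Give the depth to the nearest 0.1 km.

depth ≈ 18.1 km

Each station gives a sphere (x−x_i)² + (y−y_i)² + z² = d_i² (stations at z=0).
Subtracting the Receiver 1 sphere from Receiver 2 and Receiver 3: z² cancels, leaving linear equations in x and y:
-68.0 x − 210.2 y = -7510.12
201.6 x − 238.0 y = -15106.80
Solving: x ≈ -23.703, y ≈ 43.396 km (keep extra digits for the depth step; rounded: -23.7, 43.4).
Then from the Receiver 1 sphere: z² = 32.20² − (x + 24.9)² − (y − 70.0)² with x = -23.703, y = 43.396, so z ≈ 18.101 ≈ 18.1 km.
Check against Receiver 4 (with the unrounded solution): distance 75.31 ≈ 75.31 km. ✓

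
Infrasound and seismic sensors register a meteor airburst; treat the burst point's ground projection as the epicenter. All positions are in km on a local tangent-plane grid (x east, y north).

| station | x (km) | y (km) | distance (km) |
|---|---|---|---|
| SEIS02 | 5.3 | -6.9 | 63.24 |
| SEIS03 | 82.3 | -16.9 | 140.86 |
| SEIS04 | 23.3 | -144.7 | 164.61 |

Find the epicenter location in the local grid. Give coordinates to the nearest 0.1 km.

Circle about each station: (x − 5.3)² + (y + 6.9)² = 63.24²; (x − 82.3)² + (y + 16.9)² = 140.86²; (x − 23.3)² + (y + 144.7)² = 164.61².
Subtracting the SEIS02 equation from the SEIS03 and SEIS04 equations removes the quadratic terms:
154.0 x − 20.0 y = -8859.04
36.0 x − 275.6 y = -1691.87
Solving the 2×2 system: x ≈ -57.7, y ≈ -1.4 km.

(-57.7, -1.4)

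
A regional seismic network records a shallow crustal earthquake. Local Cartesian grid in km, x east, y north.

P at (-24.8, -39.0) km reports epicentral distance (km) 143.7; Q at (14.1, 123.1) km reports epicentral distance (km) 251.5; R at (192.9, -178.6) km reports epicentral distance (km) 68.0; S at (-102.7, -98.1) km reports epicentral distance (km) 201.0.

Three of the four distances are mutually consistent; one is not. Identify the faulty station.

R

Solve using three stations at a time. Using P, Q, S (subtract circle equations pairwise → linear system) gives (x, y) ≈ (97.5, -114.0).
Distances from that point to each station vs reported:
  P: calculated 143.5 vs reported 143.7 → residual 0.2 km
  Q: calculated 251.4 vs reported 251.5 → residual 0.1 km
  R: calculated 115.2 vs reported 68.0 → residual 47.2 km
  S: calculated 200.9 vs reported 201.0 → residual 0.1 km
P, Q, S are mutually consistent (residuals ≈ 0); R is off by 47.2 km.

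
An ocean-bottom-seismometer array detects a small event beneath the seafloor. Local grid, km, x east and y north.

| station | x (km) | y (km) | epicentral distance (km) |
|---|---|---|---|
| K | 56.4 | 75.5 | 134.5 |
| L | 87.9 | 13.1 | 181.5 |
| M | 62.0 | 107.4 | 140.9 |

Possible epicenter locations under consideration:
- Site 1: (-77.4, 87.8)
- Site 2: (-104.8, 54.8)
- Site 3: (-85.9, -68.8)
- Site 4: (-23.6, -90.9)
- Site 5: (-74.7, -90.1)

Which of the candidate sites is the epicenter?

Site 1

For each candidate, compare |candidate − station| to the reported distance:
Site 1: residuals K 0.1, L 0.1, M 0.1 → max 0.1 km
Site 2: residuals K 28.0, L 15.7, M 34.0 → max 34.0 km
Site 3: residuals K 68.2, L 10.6, M 89.1 → max 89.1 km
Site 4: residuals K 50.1, L 29.0, M 75.1 → max 75.1 km
Site 5: residuals K 76.7, L 11.1, M 99.3 → max 99.3 km
Only Site 1 has all residuals ≈ 0.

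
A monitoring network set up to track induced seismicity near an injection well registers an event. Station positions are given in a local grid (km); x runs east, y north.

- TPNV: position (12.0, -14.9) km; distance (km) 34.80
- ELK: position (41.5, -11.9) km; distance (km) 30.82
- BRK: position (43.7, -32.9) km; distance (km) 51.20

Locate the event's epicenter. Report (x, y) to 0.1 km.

28.2 km east, 15.9 km north

Circle about each station: (x − 12.0)² + (y + 14.9)² = 34.80²; (x − 41.5)² + (y + 11.9)² = 30.82²; (x − 43.7)² + (y + 32.9)² = 51.20².
Subtracting pairs of circle equations eliminates x²+y² and gives linear equations (the radical axes):
59.0 x + 6.0 y = 1759.02
63.4 x − 36.0 y = 1215.69
Solving the 2×2 system: x ≈ 28.2, y ≈ 15.9 km.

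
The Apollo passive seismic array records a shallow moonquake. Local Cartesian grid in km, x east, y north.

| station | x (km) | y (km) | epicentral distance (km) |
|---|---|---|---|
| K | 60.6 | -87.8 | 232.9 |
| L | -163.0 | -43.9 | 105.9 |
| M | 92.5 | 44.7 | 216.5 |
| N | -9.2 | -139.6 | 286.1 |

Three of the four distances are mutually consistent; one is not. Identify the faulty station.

N

Solve using three stations at a time. Using K, L, M (subtract circle equations pairwise → linear system) gives (x, y) ≈ (-123.8, 54.5).
Distances from that point to each station vs reported:
  K: calculated 232.9 vs reported 232.9 → residual 0.0 km
  L: calculated 105.9 vs reported 105.9 → residual 0.0 km
  M: calculated 216.5 vs reported 216.5 → residual 0.0 km
  N: calculated 225.4 vs reported 286.1 → residual 60.7 km
K, L, M are mutually consistent (residuals ≈ 0); N is off by 60.7 km.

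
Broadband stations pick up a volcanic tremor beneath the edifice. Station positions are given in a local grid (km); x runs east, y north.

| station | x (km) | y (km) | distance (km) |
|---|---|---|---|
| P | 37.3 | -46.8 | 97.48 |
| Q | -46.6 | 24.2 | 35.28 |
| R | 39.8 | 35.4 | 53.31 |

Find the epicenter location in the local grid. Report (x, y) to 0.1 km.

Circle about each station: (x − 37.3)² + (y + 46.8)² = 97.48²; (x + 46.6)² + (y − 24.2)² = 35.28²; (x − 39.8)² + (y − 35.4)² = 53.31².
Subtracting pairs of circle equations eliminates x²+y² and gives linear equations (the radical axes):
-167.8 x + 142.0 y = 7433.34
5.0 x + 164.4 y = 5916.06
Solving the 2×2 system: x ≈ -13.5, y ≈ 36.4 km.

x ≈ -13.5 km, y ≈ 36.4 km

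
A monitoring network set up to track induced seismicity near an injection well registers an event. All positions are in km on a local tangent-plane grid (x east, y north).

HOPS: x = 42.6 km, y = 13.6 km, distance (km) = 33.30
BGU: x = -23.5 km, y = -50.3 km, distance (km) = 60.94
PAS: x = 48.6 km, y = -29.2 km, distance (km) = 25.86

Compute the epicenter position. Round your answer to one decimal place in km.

Circle about each station: (x − 42.6)² + (y − 13.6)² = 33.30²; (x + 23.5)² + (y + 50.3)² = 60.94²; (x − 48.6)² + (y + 29.2)² = 25.86².
Subtracting the HOPS equation from the BGU and PAS equations removes the quadratic terms:
-132.2 x − 127.8 y = -1522.17
12.0 x − 85.6 y = 1655.03
Solving the 2×2 system: x ≈ 26.6, y ≈ -15.6 km.

(26.6, -15.6)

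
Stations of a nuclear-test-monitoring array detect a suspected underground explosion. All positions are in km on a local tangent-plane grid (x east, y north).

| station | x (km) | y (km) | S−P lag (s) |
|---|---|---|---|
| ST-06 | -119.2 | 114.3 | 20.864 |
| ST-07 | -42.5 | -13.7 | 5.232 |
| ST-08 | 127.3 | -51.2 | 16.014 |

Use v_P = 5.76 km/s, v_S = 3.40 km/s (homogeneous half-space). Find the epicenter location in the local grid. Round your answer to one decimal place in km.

Distance from S−P lag: d = Δt · v_P v_S / (v_P − v_S) = Δt · (5.76·3.40)/(5.76−3.40) ≈ 8.2983·Δt.
So d_ST-06 = 173.14, d_ST-07 = 43.42, d_ST-08 = 132.89 km.
Circle about each station: (x + 119.2)² + (y − 114.3)² = 173.14²; (x + 42.5)² + (y + 13.7)² = 43.42²; (x − 127.3)² + (y + 51.2)² = 132.89².
Subtracting the ST-06 equation from the ST-07 and ST-08 equations removes the quadratic terms:
153.4 x − 256.0 y = 2812.97
493.0 x − 331.0 y = 3871.31
Solving the 2×2 system: x ≈ 0.8, y ≈ -10.5 km.

(0.8, -10.5)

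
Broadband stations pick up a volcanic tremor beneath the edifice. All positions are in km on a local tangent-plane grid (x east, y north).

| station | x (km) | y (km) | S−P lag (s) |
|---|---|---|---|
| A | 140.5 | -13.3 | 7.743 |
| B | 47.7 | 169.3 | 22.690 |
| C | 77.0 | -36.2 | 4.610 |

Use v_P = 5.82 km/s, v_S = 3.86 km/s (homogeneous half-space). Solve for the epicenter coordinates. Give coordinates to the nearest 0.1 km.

Distance from S−P lag: d = Δt · v_P v_S / (v_P − v_S) = Δt · (5.82·3.86)/(5.82−3.86) ≈ 11.4618·Δt.
So d_A = 88.75, d_B = 260.07, d_C = 52.84 km.
Circle about each station: (x − 140.5)² + (y + 13.3)² = 88.75²; (x − 47.7)² + (y − 169.3)² = 260.07²; (x − 77.0)² + (y + 36.2)² = 52.84².
Subtracting pairs of circle equations eliminates x²+y² and gives linear equations (the radical axes):
-185.6 x + 365.2 y = -48739.20
-127.0 x − 45.8 y = -7593.20
Solving the 2×2 system: x ≈ 91.2, y ≈ -87.1 km.

x ≈ 91.2 km, y ≈ -87.1 km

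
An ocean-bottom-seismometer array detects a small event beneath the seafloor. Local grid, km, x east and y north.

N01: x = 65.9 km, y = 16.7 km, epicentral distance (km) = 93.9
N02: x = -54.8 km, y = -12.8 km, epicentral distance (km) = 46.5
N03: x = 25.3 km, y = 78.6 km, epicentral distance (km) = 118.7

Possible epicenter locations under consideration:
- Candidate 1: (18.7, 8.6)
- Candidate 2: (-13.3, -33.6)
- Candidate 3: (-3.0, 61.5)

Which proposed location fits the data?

For each candidate, compare |candidate − station| to the reported distance:
Candidate 1: residuals N01 46.0, N02 30.1, N03 48.4 → max 48.4 km
Candidate 2: residuals N01 0.1, N02 0.1, N03 0.0 → max 0.1 km
Candidate 3: residuals N01 11.7, N02 44.1, N03 85.6 → max 85.6 km
Only Candidate 2 has all residuals ≈ 0.

Candidate 2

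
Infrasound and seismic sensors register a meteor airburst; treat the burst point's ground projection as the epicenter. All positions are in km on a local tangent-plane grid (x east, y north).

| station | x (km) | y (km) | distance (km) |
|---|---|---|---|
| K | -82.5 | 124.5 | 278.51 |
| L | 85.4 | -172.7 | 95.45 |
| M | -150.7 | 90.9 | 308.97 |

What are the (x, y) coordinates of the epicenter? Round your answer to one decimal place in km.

Circle about each station: (x + 82.5)² + (y − 124.5)² = 278.51²; (x − 85.4)² + (y + 172.7)² = 95.45²; (x + 150.7)² + (y − 90.9)² = 308.97².
Subtracting the K equation from the L and M equations removes the quadratic terms:
335.8 x − 594.4 y = 83269.07
-136.4 x − 67.2 y = -9227.84
Solving the 2×2 system: x ≈ 106.9, y ≈ -79.7 km.
Check against K (with the unrounded x, y): √((x + 82.5)²+(y − 124.5)²) = 278.52 ≈ 278.51 km. ✓

106.9 km east, -79.7 km north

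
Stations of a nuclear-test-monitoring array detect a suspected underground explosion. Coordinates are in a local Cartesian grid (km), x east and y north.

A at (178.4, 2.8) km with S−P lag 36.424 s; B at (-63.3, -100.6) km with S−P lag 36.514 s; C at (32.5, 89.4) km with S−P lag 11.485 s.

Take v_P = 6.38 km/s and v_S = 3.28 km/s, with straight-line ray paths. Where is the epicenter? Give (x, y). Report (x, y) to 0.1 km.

Distance from S−P lag: d = Δt · v_P v_S / (v_P − v_S) = Δt · (6.38·3.28)/(6.38−3.28) ≈ 6.7505·Δt.
So d_A = 245.88, d_B = 246.49, d_C = 77.53 km.
Circle about each station: (x − 178.4)² + (y − 2.8)² = 245.88²; (x + 63.3)² + (y + 100.6)² = 246.49²; (x − 32.5)² + (y − 89.4)² = 77.53².
Subtracting the A equation from the B and C equations removes the quadratic terms:
-483.4 x − 206.8 y = -18007.50
-291.8 x + 173.2 y = 31660.28
Solving the 2×2 system: x ≈ -23.8, y ≈ 142.7 km.

x ≈ -23.8 km, y ≈ 142.7 km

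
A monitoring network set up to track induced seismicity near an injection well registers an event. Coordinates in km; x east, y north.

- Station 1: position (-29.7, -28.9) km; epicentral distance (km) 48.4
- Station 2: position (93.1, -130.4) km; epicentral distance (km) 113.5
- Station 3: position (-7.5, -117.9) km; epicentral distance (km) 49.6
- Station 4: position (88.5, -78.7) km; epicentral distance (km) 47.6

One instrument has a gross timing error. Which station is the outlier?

Station 4

Solve using three stations at a time. Using Station 1, Station 2, Station 3 (subtract circle equations pairwise → linear system) gives (x, y) ≈ (-2.1, -68.6).
Distances from that point to each station vs reported:
  Station 1: calculated 48.4 vs reported 48.4 → residual 0.0 km
  Station 2: calculated 113.5 vs reported 113.5 → residual 0.0 km
  Station 3: calculated 49.6 vs reported 49.6 → residual 0.0 km
  Station 4: calculated 91.2 vs reported 47.6 → residual 43.6 km
Station 1, Station 2, Station 3 are mutually consistent (residuals ≈ 0); Station 4 is off by 43.6 km.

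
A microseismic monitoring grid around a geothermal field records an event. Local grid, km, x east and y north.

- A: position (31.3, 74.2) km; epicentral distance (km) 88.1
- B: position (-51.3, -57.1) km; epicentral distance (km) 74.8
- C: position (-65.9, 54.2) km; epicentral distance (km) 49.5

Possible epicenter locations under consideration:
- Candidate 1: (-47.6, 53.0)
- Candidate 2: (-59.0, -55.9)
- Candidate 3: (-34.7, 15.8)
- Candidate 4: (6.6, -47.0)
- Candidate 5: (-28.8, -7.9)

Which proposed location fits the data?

For each candidate, compare |candidate − station| to the reported distance:
Candidate 1: residuals A 6.4, B 35.4, C 31.2 → max 35.4 km
Candidate 2: residuals A 70.3, B 67.0, C 60.8 → max 70.3 km
Candidate 3: residuals A 0.0, B 0.0, C 0.0 → max 0.0 km
Candidate 4: residuals A 35.6, B 16.0, C 75.0 → max 75.0 km
Candidate 5: residuals A 13.6, B 20.7, C 22.8 → max 22.8 km
Only Candidate 3 has all residuals ≈ 0.

Candidate 3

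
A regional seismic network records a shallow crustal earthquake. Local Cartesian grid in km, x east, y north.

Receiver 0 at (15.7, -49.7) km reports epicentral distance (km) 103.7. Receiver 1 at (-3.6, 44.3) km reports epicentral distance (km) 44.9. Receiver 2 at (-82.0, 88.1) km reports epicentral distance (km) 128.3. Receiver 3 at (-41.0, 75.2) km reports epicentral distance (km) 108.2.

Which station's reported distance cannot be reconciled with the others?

Solve using three stations at a time. Using Receiver 0, Receiver 1, Receiver 2 (subtract circle equations pairwise → linear system) gives (x, y) ≈ (40.8, 50.9).
Distances from that point to each station vs reported:
  Receiver 0: calculated 103.7 vs reported 103.7 → residual 0.0 km
  Receiver 1: calculated 44.9 vs reported 44.9 → residual 0.0 km
  Receiver 2: calculated 128.3 vs reported 128.3 → residual 0.0 km
  Receiver 3: calculated 85.3 vs reported 108.2 → residual 22.9 km
Receiver 0, Receiver 1, Receiver 2 are mutually consistent (residuals ≈ 0); Receiver 3 is off by 22.9 km.

Receiver 3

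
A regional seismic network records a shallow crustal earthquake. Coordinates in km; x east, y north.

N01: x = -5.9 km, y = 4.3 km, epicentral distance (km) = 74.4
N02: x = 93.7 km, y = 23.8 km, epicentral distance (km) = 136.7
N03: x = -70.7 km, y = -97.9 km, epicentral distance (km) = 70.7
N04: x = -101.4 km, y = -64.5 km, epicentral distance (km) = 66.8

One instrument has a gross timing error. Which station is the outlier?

N04

Solve using three stations at a time. Using N01, N02, N03 (subtract circle equations pairwise → linear system) gives (x, y) ≈ (-5.6, -70.1).
Distances from that point to each station vs reported:
  N01: calculated 74.4 vs reported 74.4 → residual 0.0 km
  N02: calculated 136.7 vs reported 136.7 → residual 0.0 km
  N03: calculated 70.7 vs reported 70.7 → residual 0.0 km
  N04: calculated 95.9 vs reported 66.8 → residual 29.1 km
N01, N02, N03 are mutually consistent (residuals ≈ 0); N04 is off by 29.1 km.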